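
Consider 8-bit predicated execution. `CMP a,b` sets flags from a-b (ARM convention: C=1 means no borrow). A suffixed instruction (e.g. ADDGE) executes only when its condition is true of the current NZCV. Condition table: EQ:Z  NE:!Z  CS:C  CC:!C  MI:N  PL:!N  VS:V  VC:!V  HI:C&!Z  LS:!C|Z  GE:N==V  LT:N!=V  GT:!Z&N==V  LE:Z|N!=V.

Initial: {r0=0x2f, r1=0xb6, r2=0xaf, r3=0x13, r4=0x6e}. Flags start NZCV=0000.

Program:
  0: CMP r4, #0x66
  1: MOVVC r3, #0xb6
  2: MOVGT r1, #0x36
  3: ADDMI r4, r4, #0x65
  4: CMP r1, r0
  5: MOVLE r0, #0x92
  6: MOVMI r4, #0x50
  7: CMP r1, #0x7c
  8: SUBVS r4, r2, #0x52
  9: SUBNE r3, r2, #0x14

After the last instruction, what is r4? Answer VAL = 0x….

0: ✓ CMP  NZCV=0010
1: ✓ MOVVC  r3←0xb6
2: ✓ MOVGT  r1←0x36
3: · ADDMI
4: ✓ CMP  NZCV=0010
5: · MOVLE
6: · MOVMI
7: ✓ CMP  NZCV=1000
8: · SUBVS
9: ✓ SUBNE  r3←0x9b

VAL = 0x6e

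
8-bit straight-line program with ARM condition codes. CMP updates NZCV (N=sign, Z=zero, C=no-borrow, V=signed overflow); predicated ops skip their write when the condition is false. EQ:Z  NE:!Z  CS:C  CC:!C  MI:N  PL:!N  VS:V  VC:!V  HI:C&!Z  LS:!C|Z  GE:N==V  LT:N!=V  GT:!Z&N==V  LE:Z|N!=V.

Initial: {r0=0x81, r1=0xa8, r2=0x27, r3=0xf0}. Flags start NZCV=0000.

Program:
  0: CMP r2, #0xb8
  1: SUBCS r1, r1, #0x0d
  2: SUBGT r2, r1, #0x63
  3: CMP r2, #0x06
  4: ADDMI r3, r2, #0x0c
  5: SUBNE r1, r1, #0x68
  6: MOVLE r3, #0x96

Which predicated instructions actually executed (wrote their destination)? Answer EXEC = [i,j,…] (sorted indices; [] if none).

[0] flags=0000 → (cmp)
[1] flags=0000 CS?F → skip
[2] flags=0000 GT?T → r2=0x45
[3] flags=0010 → (cmp)
[4] flags=0010 MI?F → skip
[5] flags=0010 NE?T → r1=0x40
[6] flags=0010 LE?F → skip

EXEC = [2,5]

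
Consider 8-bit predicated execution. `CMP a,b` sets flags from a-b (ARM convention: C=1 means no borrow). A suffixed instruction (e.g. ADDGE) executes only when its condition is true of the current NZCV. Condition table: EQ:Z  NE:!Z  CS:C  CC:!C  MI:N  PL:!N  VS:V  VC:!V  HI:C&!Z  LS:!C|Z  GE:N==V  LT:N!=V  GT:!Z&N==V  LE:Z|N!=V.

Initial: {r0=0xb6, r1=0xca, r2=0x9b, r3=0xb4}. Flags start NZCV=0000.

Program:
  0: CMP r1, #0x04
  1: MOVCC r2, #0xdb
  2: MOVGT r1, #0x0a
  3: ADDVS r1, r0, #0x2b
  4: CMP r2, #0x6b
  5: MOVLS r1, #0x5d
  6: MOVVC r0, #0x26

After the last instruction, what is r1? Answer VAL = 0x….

VAL = 0xca

[0] flags=1010 → (cmp)
[1] flags=1010 CC?F → skip
[2] flags=1010 GT?F → skip
[3] flags=1010 VS?F → skip
[4] flags=0011 → (cmp)
[5] flags=0011 LS?F → skip
[6] flags=0011 VC?F → skip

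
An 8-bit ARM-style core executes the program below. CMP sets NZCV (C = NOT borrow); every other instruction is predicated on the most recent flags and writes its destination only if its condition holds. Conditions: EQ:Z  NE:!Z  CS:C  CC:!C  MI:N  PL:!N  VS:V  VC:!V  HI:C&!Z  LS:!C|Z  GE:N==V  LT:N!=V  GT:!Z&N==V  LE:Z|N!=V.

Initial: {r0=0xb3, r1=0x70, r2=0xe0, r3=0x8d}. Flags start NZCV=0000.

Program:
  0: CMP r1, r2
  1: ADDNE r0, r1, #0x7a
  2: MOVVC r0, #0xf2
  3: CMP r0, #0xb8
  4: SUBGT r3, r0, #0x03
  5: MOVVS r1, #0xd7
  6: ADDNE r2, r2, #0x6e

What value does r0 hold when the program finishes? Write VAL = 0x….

0: ✓ CMP  NZCV=1001
1: ✓ ADDNE  r0←0xea
2: · MOVVC
3: ✓ CMP  NZCV=0010
4: ✓ SUBGT  r3←0xe7
5: · MOVVS
6: ✓ ADDNE  r2←0x4e

VAL = 0xea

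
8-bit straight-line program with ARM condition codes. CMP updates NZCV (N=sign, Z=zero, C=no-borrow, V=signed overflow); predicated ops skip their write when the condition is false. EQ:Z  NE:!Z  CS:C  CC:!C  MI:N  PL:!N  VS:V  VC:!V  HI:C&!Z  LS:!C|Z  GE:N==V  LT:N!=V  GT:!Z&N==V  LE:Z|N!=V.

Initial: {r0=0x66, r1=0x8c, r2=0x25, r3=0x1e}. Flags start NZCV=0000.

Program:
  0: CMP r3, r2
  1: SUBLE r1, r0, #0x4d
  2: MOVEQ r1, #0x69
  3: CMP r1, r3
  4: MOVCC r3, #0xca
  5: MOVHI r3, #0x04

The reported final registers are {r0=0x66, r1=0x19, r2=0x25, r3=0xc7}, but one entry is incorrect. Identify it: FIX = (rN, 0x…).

FIX = (r3, 0xca)

0: ✓ CMP  NZCV=1000
1: ✓ SUBLE  r1←0x19
2: · MOVEQ
3: ✓ CMP  NZCV=1000
4: ✓ MOVCC  r3←0xca
5: · MOVHI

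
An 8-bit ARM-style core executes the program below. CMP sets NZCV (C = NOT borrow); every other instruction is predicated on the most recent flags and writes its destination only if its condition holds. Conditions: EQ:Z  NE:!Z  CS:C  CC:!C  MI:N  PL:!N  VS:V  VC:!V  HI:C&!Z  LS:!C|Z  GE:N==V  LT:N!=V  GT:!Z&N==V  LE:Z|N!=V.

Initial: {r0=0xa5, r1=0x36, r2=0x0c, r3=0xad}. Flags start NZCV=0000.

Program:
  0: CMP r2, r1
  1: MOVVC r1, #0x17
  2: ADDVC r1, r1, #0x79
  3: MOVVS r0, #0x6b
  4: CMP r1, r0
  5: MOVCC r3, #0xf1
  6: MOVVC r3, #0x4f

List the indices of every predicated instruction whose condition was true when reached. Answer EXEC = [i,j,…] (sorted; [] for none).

[0] flags=1000 → (cmp)
[1] flags=1000 VC?T → r1=0x17
[2] flags=1000 VC?T → r1=0x90
[3] flags=1000 VS?F → skip
[4] flags=1000 → (cmp)
[5] flags=1000 CC?T → r3=0xf1
[6] flags=1000 VC?T → r3=0x4f

EXEC = [1,2,5,6]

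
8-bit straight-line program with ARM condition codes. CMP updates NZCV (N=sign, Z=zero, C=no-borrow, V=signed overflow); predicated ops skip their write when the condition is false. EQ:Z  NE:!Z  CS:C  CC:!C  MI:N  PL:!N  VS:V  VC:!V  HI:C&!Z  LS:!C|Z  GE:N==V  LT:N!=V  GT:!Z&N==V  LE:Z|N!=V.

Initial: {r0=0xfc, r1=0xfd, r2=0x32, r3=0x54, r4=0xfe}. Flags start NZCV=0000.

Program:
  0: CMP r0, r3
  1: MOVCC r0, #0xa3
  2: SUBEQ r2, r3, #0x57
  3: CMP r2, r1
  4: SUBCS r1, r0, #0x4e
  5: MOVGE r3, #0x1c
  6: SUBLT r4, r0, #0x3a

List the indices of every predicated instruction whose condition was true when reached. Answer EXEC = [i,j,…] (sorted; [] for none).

[0] flags=1010 → (cmp)
[1] flags=1010 CC?F → skip
[2] flags=1010 EQ?F → skip
[3] flags=0000 → (cmp)
[4] flags=0000 CS?F → skip
[5] flags=0000 GE?T → r3=0x1c
[6] flags=0000 LT?F → skip

EXEC = [5]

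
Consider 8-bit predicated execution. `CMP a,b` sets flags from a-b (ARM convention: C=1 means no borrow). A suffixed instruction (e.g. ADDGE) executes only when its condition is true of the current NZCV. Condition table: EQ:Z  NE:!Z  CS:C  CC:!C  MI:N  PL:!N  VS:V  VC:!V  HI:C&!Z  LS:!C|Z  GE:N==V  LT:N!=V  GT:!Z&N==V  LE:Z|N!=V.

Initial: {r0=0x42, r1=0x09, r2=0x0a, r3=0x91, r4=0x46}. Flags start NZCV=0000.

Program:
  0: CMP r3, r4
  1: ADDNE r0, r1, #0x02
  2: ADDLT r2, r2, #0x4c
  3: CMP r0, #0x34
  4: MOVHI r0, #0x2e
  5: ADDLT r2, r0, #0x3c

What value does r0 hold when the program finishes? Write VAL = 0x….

VAL = 0x0b

0: ✓ CMP  NZCV=0011
1: ✓ ADDNE  r0←0x0b
2: ✓ ADDLT  r2←0x56
3: ✓ CMP  NZCV=1000
4: · MOVHI
5: ✓ ADDLT  r2←0x47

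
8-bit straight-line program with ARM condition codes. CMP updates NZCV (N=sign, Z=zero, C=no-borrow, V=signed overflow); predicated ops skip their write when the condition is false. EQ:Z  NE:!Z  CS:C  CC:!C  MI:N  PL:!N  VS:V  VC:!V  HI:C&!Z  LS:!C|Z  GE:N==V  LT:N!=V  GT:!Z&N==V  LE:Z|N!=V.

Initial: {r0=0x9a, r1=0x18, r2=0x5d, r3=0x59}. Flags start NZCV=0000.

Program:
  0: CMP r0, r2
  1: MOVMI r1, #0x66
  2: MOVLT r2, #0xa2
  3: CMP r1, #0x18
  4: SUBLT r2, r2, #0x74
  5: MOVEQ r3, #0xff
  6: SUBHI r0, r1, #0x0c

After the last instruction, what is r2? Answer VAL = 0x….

0: ✓ CMP  NZCV=0011
1: · MOVMI
2: ✓ MOVLT  r2←0xa2
3: ✓ CMP  NZCV=0110
4: · SUBLT
5: ✓ MOVEQ  r3←0xff
6: · SUBHI

VAL = 0xa2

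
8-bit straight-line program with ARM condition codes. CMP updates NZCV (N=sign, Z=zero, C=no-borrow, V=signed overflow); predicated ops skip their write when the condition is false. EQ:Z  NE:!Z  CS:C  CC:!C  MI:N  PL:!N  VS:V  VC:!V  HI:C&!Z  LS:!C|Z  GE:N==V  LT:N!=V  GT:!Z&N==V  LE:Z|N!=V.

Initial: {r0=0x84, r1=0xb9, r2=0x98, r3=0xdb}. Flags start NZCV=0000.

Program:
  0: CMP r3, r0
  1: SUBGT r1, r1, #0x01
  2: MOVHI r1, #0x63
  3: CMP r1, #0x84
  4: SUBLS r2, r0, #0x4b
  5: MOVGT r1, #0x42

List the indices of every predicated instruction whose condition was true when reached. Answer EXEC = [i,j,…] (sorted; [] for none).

0: ✓ CMP  NZCV=0010
1: ✓ SUBGT  r1←0xb8
2: ✓ MOVHI  r1←0x63
3: ✓ CMP  NZCV=1001
4: ✓ SUBLS  r2←0x39
5: ✓ MOVGT  r1←0x42

EXEC = [1,2,4,5]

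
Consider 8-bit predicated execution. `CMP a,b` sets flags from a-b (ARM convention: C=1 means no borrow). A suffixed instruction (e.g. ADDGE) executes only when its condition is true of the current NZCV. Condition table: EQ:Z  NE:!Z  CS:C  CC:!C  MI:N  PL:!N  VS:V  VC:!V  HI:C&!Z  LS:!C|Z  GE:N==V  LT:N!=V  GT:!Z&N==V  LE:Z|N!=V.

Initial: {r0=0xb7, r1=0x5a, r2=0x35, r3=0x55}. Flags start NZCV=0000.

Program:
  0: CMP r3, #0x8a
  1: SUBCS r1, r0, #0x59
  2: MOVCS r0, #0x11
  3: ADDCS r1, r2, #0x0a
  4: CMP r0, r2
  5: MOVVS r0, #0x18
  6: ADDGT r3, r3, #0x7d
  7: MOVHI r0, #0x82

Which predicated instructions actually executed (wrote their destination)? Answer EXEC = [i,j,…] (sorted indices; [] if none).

EXEC = [7]

[0] flags=1001 → (cmp)
[1] flags=1001 CS?F → skip
[2] flags=1001 CS?F → skip
[3] flags=1001 CS?F → skip
[4] flags=1010 → (cmp)
[5] flags=1010 VS?F → skip
[6] flags=1010 GT?F → skip
[7] flags=1010 HI?T → r0=0x82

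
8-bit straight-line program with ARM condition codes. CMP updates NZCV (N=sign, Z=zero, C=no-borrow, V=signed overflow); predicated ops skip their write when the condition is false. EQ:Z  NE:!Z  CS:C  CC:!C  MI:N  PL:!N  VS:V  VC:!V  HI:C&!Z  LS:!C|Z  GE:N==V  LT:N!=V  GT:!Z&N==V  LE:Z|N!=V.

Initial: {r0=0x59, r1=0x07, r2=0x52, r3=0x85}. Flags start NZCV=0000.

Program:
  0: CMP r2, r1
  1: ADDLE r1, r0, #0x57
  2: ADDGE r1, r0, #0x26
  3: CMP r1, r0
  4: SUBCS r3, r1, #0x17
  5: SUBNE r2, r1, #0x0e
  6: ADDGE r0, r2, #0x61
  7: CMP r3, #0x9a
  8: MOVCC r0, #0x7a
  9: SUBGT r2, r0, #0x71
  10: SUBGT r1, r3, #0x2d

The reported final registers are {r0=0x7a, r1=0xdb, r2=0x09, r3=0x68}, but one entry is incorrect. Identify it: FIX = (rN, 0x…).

FIX = (r1, 0x3b)

0: ✓ CMP  NZCV=0010
1: · ADDLE
2: ✓ ADDGE  r1←0x7f
3: ✓ CMP  NZCV=0010
4: ✓ SUBCS  r3←0x68
5: ✓ SUBNE  r2←0x71
6: ✓ ADDGE  r0←0xd2
7: ✓ CMP  NZCV=1001
8: ✓ MOVCC  r0←0x7a
9: ✓ SUBGT  r2←0x09
10: ✓ SUBGT  r1←0x3b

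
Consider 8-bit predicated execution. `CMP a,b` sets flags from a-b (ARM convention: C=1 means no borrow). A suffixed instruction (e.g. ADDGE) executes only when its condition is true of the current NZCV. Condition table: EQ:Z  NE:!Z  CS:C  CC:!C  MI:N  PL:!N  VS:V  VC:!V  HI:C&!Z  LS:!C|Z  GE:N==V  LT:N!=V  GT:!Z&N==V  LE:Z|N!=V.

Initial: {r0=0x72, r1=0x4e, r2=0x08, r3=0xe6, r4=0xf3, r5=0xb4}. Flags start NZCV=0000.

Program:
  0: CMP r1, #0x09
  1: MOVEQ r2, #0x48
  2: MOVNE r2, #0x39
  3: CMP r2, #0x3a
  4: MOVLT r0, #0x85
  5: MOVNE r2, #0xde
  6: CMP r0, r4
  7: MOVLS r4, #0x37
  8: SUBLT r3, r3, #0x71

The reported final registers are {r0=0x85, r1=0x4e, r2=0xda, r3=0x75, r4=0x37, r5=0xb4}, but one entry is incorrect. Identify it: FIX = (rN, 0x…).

FIX = (r2, 0xde)

[0] flags=0010 → (cmp)
[1] flags=0010 EQ?F → skip
[2] flags=0010 NE?T → r2=0x39
[3] flags=1000 → (cmp)
[4] flags=1000 LT?T → r0=0x85
[5] flags=1000 NE?T → r2=0xde
[6] flags=1000 → (cmp)
[7] flags=1000 LS?T → r4=0x37
[8] flags=1000 LT?T → r3=0x75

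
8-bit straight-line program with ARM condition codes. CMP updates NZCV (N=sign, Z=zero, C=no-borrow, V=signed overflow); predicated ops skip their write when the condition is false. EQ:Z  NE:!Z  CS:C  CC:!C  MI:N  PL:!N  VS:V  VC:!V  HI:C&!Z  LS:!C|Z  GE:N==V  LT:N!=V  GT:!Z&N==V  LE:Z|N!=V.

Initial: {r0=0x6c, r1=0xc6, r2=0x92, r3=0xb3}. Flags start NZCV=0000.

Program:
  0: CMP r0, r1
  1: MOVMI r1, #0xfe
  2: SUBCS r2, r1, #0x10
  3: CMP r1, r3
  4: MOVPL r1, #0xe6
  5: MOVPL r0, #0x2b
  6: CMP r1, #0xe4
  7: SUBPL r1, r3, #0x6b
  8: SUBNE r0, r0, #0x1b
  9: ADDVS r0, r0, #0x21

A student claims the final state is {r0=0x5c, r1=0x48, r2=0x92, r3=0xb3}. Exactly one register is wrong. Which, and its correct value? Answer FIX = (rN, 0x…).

0: ✓ CMP  NZCV=1001
1: ✓ MOVMI  r1←0xfe
2: · SUBCS
3: ✓ CMP  NZCV=0010
4: ✓ MOVPL  r1←0xe6
5: ✓ MOVPL  r0←0x2b
6: ✓ CMP  NZCV=0010
7: ✓ SUBPL  r1←0x48
8: ✓ SUBNE  r0←0x10
9: · ADDVS

FIX = (r0, 0x10)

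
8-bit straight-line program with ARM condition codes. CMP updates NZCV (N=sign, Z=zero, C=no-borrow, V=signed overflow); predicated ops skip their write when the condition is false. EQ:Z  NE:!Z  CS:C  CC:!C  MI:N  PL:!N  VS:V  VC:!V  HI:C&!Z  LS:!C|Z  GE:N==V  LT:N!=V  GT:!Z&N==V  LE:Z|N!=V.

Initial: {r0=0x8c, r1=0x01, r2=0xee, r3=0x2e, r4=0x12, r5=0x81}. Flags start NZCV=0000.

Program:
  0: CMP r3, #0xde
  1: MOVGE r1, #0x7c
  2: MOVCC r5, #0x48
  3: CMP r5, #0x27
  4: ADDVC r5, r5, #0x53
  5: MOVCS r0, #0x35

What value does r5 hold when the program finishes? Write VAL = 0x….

[0] flags=0000 → (cmp)
[1] flags=0000 GE?T → r1=0x7c
[2] flags=0000 CC?T → r5=0x48
[3] flags=0010 → (cmp)
[4] flags=0010 VC?T → r5=0x9b
[5] flags=0010 CS?T → r0=0x35

VAL = 0x9b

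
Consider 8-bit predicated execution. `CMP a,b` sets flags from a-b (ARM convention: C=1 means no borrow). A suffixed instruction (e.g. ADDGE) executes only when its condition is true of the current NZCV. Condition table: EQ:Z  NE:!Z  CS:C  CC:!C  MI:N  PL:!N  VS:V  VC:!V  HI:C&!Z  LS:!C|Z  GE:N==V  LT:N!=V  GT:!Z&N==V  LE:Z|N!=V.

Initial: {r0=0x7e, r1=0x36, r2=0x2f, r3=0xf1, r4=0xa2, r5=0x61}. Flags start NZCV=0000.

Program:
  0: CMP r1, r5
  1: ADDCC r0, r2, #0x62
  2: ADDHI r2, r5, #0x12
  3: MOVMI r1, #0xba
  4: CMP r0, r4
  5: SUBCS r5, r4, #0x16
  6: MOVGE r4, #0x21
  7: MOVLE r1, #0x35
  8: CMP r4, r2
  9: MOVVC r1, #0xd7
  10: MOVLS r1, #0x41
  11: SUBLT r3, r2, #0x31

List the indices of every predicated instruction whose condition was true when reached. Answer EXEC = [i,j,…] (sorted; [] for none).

EXEC = [1,3,7,11]

[0] flags=1000 → (cmp)
[1] flags=1000 CC?T → r0=0x91
[2] flags=1000 HI?F → skip
[3] flags=1000 MI?T → r1=0xba
[4] flags=1000 → (cmp)
[5] flags=1000 CS?F → skip
[6] flags=1000 GE?F → skip
[7] flags=1000 LE?T → r1=0x35
[8] flags=0011 → (cmp)
[9] flags=0011 VC?F → skip
[10] flags=0011 LS?F → skip
[11] flags=0011 LT?T → r3=0xfe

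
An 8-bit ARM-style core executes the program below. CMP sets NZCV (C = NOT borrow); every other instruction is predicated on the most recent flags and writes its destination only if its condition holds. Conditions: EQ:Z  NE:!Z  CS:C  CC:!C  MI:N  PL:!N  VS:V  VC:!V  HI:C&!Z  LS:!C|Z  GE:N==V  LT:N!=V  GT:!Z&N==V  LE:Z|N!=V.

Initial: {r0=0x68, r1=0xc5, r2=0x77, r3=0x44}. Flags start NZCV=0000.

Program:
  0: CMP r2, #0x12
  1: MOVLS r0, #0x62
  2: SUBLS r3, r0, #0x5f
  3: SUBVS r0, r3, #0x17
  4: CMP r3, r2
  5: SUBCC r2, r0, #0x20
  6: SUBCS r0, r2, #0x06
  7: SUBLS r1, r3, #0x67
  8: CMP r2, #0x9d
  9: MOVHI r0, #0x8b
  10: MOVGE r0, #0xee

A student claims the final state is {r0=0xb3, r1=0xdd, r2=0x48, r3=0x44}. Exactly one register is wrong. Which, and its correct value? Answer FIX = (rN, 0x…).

FIX = (r0, 0xee)

0: ✓ CMP  NZCV=0010
1: · MOVLS
2: · SUBLS
3: · SUBVS
4: ✓ CMP  NZCV=1000
5: ✓ SUBCC  r2←0x48
6: · SUBCS
7: ✓ SUBLS  r1←0xdd
8: ✓ CMP  NZCV=1001
9: · MOVHI
10: ✓ MOVGE  r0←0xee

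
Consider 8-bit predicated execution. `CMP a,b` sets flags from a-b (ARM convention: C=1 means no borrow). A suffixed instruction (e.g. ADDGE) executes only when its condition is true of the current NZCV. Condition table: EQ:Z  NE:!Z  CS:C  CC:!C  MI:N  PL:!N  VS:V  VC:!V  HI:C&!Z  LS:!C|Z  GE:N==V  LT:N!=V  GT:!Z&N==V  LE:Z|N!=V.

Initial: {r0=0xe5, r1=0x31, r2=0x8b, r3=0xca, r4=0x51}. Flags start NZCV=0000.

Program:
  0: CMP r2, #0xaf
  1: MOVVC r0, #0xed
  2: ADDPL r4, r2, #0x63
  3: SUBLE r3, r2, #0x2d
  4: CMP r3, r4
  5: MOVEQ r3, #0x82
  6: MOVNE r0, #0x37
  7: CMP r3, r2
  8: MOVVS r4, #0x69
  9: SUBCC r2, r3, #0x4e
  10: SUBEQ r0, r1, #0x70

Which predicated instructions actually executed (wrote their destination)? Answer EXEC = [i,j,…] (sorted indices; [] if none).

[0] flags=1000 → (cmp)
[1] flags=1000 VC?T → r0=0xed
[2] flags=1000 PL?F → skip
[3] flags=1000 LE?T → r3=0x5e
[4] flags=0010 → (cmp)
[5] flags=0010 EQ?F → skip
[6] flags=0010 NE?T → r0=0x37
[7] flags=1001 → (cmp)
[8] flags=1001 VS?T → r4=0x69
[9] flags=1001 CC?T → r2=0x10
[10] flags=1001 EQ?F → skip

EXEC = [1,3,6,8,9]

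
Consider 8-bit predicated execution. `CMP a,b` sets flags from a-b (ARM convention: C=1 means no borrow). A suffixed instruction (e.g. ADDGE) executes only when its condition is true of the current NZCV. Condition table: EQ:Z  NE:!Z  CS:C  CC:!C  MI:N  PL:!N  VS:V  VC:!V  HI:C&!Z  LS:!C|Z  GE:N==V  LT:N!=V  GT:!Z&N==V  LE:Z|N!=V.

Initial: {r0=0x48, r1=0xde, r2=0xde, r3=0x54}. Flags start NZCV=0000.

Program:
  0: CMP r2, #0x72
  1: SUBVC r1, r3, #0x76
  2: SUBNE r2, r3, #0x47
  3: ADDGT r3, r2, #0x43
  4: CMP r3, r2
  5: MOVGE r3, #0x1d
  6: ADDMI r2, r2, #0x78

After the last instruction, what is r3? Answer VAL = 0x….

VAL = 0x1d

[0] flags=0011 → (cmp)
[1] flags=0011 VC?F → skip
[2] flags=0011 NE?T → r2=0x0d
[3] flags=0011 GT?F → skip
[4] flags=0010 → (cmp)
[5] flags=0010 GE?T → r3=0x1d
[6] flags=0010 MI?F → skip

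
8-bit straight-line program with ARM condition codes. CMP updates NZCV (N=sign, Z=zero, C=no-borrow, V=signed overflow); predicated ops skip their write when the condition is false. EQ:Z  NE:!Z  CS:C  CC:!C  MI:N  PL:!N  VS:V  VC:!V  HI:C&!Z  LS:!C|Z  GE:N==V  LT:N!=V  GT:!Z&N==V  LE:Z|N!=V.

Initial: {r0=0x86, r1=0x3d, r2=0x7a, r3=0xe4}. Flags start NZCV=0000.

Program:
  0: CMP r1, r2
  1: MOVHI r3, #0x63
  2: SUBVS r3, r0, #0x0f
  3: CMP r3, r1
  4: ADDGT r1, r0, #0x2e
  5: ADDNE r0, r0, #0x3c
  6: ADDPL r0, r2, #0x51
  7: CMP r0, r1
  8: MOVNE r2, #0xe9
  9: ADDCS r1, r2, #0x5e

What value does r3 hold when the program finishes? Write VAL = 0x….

VAL = 0xe4

0: ✓ CMP  NZCV=1000
1: · MOVHI
2: · SUBVS
3: ✓ CMP  NZCV=1010
4: · ADDGT
5: ✓ ADDNE  r0←0xc2
6: · ADDPL
7: ✓ CMP  NZCV=1010
8: ✓ MOVNE  r2←0xe9
9: ✓ ADDCS  r1←0x47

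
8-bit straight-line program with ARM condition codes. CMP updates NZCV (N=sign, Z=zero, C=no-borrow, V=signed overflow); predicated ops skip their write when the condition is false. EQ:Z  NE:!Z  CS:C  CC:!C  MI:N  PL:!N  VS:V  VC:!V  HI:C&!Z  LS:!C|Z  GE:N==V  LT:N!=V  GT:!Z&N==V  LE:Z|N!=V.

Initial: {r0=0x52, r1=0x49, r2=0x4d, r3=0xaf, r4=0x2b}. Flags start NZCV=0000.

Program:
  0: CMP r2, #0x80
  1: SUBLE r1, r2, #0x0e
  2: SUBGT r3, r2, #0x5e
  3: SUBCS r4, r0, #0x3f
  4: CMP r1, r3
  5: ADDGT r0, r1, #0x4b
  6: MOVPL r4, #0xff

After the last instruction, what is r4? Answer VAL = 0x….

[0] flags=1001 → (cmp)
[1] flags=1001 LE?F → skip
[2] flags=1001 GT?T → r3=0xef
[3] flags=1001 CS?F → skip
[4] flags=0000 → (cmp)
[5] flags=0000 GT?T → r0=0x94
[6] flags=0000 PL?T → r4=0xff

VAL = 0xff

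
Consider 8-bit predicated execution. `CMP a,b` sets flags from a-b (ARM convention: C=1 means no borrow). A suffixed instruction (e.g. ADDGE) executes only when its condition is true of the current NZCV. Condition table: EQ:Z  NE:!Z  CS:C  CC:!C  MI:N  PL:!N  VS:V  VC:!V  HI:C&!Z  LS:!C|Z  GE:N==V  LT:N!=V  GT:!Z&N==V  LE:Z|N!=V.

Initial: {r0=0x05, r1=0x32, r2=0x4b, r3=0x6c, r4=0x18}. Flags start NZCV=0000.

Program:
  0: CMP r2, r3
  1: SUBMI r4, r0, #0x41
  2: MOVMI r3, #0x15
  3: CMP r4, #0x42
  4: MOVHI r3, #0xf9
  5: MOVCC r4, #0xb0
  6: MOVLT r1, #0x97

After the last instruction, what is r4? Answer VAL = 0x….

[0] flags=1000 → (cmp)
[1] flags=1000 MI?T → r4=0xc4
[2] flags=1000 MI?T → r3=0x15
[3] flags=1010 → (cmp)
[4] flags=1010 HI?T → r3=0xf9
[5] flags=1010 CC?F → skip
[6] flags=1010 LT?T → r1=0x97

VAL = 0xc4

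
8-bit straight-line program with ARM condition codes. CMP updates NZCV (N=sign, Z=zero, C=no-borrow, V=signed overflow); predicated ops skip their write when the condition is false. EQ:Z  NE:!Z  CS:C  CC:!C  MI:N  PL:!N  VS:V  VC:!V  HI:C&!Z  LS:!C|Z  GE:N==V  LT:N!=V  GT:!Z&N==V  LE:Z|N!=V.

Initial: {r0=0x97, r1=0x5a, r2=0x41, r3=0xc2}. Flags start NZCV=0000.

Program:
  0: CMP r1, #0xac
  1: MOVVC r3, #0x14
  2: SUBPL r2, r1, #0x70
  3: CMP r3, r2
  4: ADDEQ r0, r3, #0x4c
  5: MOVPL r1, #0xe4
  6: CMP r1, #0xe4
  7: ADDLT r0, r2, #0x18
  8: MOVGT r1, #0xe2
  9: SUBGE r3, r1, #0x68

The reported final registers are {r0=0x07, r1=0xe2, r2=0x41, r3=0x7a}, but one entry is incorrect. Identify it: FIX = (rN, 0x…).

FIX = (r0, 0x97)

0: ✓ CMP  NZCV=1001
1: · MOVVC
2: · SUBPL
3: ✓ CMP  NZCV=1010
4: · ADDEQ
5: · MOVPL
6: ✓ CMP  NZCV=0000
7: · ADDLT
8: ✓ MOVGT  r1←0xe2
9: ✓ SUBGE  r3←0x7a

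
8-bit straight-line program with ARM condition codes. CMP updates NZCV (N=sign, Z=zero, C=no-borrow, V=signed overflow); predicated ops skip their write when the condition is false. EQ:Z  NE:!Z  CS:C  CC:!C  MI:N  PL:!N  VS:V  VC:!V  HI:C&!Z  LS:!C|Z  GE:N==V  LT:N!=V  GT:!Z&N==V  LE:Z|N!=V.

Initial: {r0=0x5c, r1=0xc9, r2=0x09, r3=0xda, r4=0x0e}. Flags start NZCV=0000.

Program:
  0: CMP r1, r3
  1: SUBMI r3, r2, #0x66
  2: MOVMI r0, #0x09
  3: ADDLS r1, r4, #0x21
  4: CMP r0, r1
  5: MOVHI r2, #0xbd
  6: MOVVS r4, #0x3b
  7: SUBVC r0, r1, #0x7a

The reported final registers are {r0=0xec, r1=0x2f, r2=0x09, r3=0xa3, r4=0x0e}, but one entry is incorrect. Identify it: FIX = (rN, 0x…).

[0] flags=1000 → (cmp)
[1] flags=1000 MI?T → r3=0xa3
[2] flags=1000 MI?T → r0=0x09
[3] flags=1000 LS?T → r1=0x2f
[4] flags=1000 → (cmp)
[5] flags=1000 HI?F → skip
[6] flags=1000 VS?F → skip
[7] flags=1000 VC?T → r0=0xb5

FIX = (r0, 0xb5)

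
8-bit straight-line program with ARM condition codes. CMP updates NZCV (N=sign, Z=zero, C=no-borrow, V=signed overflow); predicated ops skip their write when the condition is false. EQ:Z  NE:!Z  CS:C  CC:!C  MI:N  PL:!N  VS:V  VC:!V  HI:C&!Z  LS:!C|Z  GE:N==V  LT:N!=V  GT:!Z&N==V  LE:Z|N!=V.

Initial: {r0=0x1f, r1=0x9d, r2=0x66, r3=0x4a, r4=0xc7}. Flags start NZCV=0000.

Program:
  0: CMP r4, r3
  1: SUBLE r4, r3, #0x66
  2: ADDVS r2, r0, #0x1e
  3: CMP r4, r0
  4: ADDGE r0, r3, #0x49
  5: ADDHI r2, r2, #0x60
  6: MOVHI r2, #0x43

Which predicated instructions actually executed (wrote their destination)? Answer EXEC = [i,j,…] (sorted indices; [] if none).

EXEC = [1,2,5,6]

[0] flags=0011 → (cmp)
[1] flags=0011 LE?T → r4=0xe4
[2] flags=0011 VS?T → r2=0x3d
[3] flags=1010 → (cmp)
[4] flags=1010 GE?F → skip
[5] flags=1010 HI?T → r2=0x9d
[6] flags=1010 HI?T → r2=0x43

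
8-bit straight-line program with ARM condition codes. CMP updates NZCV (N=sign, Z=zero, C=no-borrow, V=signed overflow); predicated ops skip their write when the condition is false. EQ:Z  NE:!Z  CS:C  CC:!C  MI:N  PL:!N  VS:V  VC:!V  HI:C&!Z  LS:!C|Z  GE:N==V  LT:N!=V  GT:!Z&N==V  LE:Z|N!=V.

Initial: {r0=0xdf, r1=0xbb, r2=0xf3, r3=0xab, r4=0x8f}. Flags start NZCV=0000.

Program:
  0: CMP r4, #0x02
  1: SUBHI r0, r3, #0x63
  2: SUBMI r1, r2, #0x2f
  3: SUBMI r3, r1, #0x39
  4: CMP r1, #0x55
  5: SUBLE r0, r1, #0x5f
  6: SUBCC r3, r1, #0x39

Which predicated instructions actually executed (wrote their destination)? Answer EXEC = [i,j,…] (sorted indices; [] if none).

0: ✓ CMP  NZCV=1010
1: ✓ SUBHI  r0←0x48
2: ✓ SUBMI  r1←0xc4
3: ✓ SUBMI  r3←0x8b
4: ✓ CMP  NZCV=0011
5: ✓ SUBLE  r0←0x65
6: · SUBCC

EXEC = [1,2,3,5]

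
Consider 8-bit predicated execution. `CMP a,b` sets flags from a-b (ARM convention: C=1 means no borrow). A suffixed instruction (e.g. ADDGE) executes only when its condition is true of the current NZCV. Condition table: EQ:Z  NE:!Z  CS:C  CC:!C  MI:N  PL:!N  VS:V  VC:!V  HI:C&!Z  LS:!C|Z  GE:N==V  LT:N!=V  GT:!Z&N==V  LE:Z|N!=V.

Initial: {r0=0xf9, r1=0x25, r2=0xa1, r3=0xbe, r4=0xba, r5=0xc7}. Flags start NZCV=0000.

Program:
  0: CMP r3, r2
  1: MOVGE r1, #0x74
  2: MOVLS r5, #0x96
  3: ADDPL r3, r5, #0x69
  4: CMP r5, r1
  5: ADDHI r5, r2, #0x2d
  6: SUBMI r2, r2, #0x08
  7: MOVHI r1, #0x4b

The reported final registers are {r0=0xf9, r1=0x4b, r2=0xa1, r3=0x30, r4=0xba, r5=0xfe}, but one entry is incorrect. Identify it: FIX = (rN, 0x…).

FIX = (r5, 0xce)

[0] flags=0010 → (cmp)
[1] flags=0010 GE?T → r1=0x74
[2] flags=0010 LS?F → skip
[3] flags=0010 PL?T → r3=0x30
[4] flags=0011 → (cmp)
[5] flags=0011 HI?T → r5=0xce
[6] flags=0011 MI?F → skip
[7] flags=0011 HI?T → r1=0x4b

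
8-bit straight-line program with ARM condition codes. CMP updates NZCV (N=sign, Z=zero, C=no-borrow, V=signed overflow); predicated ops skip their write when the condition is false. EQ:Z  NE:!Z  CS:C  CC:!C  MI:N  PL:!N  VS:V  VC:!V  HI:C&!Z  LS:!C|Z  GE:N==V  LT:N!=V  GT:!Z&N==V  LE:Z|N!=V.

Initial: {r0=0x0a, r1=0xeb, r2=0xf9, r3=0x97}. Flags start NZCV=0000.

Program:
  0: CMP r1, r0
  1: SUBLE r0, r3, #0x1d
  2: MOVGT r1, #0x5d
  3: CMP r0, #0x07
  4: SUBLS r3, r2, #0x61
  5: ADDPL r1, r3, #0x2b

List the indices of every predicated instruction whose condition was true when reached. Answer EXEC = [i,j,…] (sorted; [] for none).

EXEC = [1,5]

[0] flags=1010 → (cmp)
[1] flags=1010 LE?T → r0=0x7a
[2] flags=1010 GT?F → skip
[3] flags=0010 → (cmp)
[4] flags=0010 LS?F → skip
[5] flags=0010 PL?T → r1=0xc2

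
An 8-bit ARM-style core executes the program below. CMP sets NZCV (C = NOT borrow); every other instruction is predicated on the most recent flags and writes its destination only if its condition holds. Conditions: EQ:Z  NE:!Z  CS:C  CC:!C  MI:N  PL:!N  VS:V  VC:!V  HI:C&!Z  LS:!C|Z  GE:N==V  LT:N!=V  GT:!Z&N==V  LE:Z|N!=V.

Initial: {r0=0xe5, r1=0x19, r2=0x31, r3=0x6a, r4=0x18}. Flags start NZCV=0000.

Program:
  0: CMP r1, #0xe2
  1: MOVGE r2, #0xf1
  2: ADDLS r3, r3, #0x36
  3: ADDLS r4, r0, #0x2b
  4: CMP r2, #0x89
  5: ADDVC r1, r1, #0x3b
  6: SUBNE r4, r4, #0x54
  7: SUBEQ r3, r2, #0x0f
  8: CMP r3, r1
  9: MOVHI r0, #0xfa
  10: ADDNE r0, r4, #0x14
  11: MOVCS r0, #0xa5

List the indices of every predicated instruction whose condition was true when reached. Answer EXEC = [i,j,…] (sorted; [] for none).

EXEC = [1,2,3,5,6,9,10,11]

0: ✓ CMP  NZCV=0000
1: ✓ MOVGE  r2←0xf1
2: ✓ ADDLS  r3←0xa0
3: ✓ ADDLS  r4←0x10
4: ✓ CMP  NZCV=0010
5: ✓ ADDVC  r1←0x54
6: ✓ SUBNE  r4←0xbc
7: · SUBEQ
8: ✓ CMP  NZCV=0011
9: ✓ MOVHI  r0←0xfa
10: ✓ ADDNE  r0←0xd0
11: ✓ MOVCS  r0←0xa5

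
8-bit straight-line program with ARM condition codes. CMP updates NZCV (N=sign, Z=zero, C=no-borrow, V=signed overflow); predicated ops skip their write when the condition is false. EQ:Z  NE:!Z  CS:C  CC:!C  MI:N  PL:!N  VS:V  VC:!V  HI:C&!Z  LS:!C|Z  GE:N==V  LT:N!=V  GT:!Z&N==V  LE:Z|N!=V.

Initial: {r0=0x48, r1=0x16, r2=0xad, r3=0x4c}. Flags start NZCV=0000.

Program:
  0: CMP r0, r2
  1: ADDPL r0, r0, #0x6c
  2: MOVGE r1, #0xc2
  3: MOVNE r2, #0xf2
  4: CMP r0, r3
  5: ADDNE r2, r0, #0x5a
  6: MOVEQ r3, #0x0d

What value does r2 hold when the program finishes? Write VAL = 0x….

[0] flags=1001 → (cmp)
[1] flags=1001 PL?F → skip
[2] flags=1001 GE?T → r1=0xc2
[3] flags=1001 NE?T → r2=0xf2
[4] flags=1000 → (cmp)
[5] flags=1000 NE?T → r2=0xa2
[6] flags=1000 EQ?F → skip

VAL = 0xa2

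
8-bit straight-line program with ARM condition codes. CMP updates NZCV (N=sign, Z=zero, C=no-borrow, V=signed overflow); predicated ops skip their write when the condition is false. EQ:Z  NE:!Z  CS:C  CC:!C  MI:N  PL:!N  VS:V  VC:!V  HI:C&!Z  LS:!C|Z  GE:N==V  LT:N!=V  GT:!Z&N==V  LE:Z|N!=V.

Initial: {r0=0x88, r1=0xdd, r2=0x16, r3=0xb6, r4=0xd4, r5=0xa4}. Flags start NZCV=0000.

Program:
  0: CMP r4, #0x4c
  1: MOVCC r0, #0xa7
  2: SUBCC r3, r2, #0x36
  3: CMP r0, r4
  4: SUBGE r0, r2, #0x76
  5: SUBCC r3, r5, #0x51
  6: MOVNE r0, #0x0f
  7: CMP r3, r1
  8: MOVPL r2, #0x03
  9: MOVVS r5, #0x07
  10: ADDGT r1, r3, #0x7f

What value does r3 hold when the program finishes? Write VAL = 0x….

[0] flags=1010 → (cmp)
[1] flags=1010 CC?F → skip
[2] flags=1010 CC?F → skip
[3] flags=1000 → (cmp)
[4] flags=1000 GE?F → skip
[5] flags=1000 CC?T → r3=0x53
[6] flags=1000 NE?T → r0=0x0f
[7] flags=0000 → (cmp)
[8] flags=0000 PL?T → r2=0x03
[9] flags=0000 VS?F → skip
[10] flags=0000 GT?T → r1=0xd2

VAL = 0x53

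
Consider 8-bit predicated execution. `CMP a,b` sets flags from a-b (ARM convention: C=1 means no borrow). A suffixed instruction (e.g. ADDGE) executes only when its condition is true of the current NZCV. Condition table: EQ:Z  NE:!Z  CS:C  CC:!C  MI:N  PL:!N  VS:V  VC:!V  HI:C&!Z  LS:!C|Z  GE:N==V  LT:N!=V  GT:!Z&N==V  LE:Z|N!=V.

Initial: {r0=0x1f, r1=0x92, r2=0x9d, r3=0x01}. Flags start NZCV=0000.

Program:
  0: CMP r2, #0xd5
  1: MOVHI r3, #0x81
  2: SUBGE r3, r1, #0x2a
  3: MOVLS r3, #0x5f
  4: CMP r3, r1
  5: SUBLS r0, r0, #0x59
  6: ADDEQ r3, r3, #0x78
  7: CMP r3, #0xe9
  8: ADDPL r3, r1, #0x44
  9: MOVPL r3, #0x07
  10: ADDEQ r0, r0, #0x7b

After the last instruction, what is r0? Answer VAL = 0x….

[0] flags=1000 → (cmp)
[1] flags=1000 HI?F → skip
[2] flags=1000 GE?F → skip
[3] flags=1000 LS?T → r3=0x5f
[4] flags=1001 → (cmp)
[5] flags=1001 LS?T → r0=0xc6
[6] flags=1001 EQ?F → skip
[7] flags=0000 → (cmp)
[8] flags=0000 PL?T → r3=0xd6
[9] flags=0000 PL?T → r3=0x07
[10] flags=0000 EQ?F → skip

VAL = 0xc6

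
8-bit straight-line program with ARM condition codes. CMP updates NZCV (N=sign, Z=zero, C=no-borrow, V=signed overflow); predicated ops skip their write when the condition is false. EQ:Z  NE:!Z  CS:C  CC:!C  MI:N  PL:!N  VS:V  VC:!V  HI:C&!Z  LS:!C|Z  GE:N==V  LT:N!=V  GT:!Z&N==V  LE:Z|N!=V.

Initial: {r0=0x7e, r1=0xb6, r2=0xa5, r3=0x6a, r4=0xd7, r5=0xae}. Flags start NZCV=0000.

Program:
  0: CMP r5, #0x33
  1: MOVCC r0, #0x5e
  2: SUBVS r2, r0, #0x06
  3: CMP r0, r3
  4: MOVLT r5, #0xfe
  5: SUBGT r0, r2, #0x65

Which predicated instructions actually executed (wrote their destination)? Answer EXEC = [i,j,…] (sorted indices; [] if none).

[0] flags=0011 → (cmp)
[1] flags=0011 CC?F → skip
[2] flags=0011 VS?T → r2=0x78
[3] flags=0010 → (cmp)
[4] flags=0010 LT?F → skip
[5] flags=0010 GT?T → r0=0x13

EXEC = [2,5]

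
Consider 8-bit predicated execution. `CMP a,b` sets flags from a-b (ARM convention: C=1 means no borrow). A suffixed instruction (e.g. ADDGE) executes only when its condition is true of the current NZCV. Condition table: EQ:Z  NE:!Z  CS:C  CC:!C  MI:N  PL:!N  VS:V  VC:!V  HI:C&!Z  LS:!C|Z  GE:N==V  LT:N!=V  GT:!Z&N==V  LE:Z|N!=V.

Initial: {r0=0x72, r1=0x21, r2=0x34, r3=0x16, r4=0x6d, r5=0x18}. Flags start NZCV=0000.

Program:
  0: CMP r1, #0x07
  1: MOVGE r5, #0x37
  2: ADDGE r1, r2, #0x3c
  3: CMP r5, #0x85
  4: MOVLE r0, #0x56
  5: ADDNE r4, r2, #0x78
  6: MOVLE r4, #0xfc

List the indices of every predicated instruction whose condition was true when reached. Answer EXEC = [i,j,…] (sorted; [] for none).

0: ✓ CMP  NZCV=0010
1: ✓ MOVGE  r5←0x37
2: ✓ ADDGE  r1←0x70
3: ✓ CMP  NZCV=1001
4: · MOVLE
5: ✓ ADDNE  r4←0xac
6: · MOVLE

EXEC = [1,2,5]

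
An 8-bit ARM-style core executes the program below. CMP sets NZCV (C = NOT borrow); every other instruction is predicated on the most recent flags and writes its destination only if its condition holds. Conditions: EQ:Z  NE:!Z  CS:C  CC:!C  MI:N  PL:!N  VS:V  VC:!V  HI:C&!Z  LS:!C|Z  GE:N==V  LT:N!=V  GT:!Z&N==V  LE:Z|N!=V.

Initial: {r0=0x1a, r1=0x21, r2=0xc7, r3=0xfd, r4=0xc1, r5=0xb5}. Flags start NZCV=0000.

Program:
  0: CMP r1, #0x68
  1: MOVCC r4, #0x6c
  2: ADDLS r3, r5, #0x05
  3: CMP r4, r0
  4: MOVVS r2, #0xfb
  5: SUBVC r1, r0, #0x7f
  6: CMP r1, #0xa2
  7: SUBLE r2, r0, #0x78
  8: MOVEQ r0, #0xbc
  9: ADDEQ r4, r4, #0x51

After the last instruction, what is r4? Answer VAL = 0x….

VAL = 0x6c

0: ✓ CMP  NZCV=1000
1: ✓ MOVCC  r4←0x6c
2: ✓ ADDLS  r3←0xba
3: ✓ CMP  NZCV=0010
4: · MOVVS
5: ✓ SUBVC  r1←0x9b
6: ✓ CMP  NZCV=1000
7: ✓ SUBLE  r2←0xa2
8: · MOVEQ
9: · ADDEQ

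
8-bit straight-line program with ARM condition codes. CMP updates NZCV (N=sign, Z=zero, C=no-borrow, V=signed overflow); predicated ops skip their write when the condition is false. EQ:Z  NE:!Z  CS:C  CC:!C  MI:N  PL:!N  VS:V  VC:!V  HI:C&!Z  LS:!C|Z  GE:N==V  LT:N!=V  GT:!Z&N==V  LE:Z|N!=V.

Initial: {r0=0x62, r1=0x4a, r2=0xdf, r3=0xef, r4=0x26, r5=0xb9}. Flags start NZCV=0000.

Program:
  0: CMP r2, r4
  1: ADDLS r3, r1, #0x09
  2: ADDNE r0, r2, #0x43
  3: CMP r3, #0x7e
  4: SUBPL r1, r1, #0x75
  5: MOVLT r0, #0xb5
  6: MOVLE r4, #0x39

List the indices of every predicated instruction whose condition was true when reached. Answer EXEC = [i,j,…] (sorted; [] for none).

EXEC = [2,4,5,6]

0: ✓ CMP  NZCV=1010
1: · ADDLS
2: ✓ ADDNE  r0←0x22
3: ✓ CMP  NZCV=0011
4: ✓ SUBPL  r1←0xd5
5: ✓ MOVLT  r0←0xb5
6: ✓ MOVLE  r4←0x39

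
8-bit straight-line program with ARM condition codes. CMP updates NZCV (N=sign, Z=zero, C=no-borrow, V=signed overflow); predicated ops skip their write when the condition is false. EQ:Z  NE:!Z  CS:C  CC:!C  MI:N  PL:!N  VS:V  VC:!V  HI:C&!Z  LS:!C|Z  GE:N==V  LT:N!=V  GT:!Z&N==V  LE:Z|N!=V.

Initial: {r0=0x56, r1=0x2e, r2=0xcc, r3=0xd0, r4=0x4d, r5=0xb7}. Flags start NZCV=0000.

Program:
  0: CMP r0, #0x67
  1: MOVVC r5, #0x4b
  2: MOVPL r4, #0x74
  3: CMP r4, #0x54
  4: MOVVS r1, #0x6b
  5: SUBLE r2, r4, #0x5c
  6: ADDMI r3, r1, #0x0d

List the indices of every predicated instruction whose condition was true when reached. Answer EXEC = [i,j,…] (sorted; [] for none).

EXEC = [1,5,6]

[0] flags=1000 → (cmp)
[1] flags=1000 VC?T → r5=0x4b
[2] flags=1000 PL?F → skip
[3] flags=1000 → (cmp)
[4] flags=1000 VS?F → skip
[5] flags=1000 LE?T → r2=0xf1
[6] flags=1000 MI?T → r3=0x3b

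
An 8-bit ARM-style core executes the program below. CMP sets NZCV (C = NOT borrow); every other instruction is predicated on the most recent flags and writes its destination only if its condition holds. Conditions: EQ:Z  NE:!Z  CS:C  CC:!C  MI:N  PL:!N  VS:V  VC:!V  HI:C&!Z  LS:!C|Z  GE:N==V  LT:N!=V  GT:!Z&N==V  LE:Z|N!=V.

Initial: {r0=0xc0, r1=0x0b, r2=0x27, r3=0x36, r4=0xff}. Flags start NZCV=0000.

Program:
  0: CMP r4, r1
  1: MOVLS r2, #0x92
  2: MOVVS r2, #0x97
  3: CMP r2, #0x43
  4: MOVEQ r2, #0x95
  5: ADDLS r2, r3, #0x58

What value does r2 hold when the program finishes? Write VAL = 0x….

0: ✓ CMP  NZCV=1010
1: · MOVLS
2: · MOVVS
3: ✓ CMP  NZCV=1000
4: · MOVEQ
5: ✓ ADDLS  r2←0x8e

VAL = 0x8e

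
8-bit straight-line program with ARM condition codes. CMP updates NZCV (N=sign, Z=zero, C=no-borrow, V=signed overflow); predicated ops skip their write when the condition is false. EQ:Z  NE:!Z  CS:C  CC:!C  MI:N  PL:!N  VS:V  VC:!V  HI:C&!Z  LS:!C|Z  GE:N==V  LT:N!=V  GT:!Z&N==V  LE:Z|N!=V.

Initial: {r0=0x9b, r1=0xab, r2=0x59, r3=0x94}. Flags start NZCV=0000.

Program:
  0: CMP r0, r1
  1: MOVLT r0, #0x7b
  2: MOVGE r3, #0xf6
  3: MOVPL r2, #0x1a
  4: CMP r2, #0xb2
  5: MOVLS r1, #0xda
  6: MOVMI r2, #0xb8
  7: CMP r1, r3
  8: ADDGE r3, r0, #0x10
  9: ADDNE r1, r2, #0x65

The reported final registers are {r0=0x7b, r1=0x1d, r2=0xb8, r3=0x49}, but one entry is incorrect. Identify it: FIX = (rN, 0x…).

FIX = (r3, 0x8b)

[0] flags=1000 → (cmp)
[1] flags=1000 LT?T → r0=0x7b
[2] flags=1000 GE?F → skip
[3] flags=1000 PL?F → skip
[4] flags=1001 → (cmp)
[5] flags=1001 LS?T → r1=0xda
[6] flags=1001 MI?T → r2=0xb8
[7] flags=0010 → (cmp)
[8] flags=0010 GE?T → r3=0x8b
[9] flags=0010 NE?T → r1=0x1d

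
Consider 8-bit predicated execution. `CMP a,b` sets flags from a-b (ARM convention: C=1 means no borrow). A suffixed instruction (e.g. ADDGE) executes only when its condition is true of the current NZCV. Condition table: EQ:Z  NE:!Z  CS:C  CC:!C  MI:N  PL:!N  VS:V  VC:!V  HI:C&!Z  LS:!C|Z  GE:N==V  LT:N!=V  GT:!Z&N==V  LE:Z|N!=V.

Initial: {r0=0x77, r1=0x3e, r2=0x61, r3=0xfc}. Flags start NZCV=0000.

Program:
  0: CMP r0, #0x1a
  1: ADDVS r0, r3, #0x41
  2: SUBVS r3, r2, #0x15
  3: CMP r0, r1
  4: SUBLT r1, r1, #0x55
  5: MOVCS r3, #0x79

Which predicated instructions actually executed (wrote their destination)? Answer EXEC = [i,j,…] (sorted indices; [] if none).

EXEC = [5]

0: ✓ CMP  NZCV=0010
1: · ADDVS
2: · SUBVS
3: ✓ CMP  NZCV=0010
4: · SUBLT
5: ✓ MOVCS  r3←0x79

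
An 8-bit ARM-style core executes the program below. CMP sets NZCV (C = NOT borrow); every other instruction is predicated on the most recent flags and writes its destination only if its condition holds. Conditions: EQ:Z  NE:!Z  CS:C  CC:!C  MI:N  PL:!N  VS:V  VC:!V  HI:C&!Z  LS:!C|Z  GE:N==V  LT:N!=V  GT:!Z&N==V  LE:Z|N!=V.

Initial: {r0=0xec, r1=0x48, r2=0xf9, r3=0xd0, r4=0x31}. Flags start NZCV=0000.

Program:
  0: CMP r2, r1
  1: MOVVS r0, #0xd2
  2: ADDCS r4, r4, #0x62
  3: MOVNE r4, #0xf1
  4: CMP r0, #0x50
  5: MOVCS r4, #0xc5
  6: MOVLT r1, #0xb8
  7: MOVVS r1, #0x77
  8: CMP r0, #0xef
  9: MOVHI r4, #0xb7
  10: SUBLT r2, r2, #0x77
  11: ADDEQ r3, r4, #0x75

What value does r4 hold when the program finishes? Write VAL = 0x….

0: ✓ CMP  NZCV=1010
1: · MOVVS
2: ✓ ADDCS  r4←0x93
3: ✓ MOVNE  r4←0xf1
4: ✓ CMP  NZCV=1010
5: ✓ MOVCS  r4←0xc5
6: ✓ MOVLT  r1←0xb8
7: · MOVVS
8: ✓ CMP  NZCV=1000
9: · MOVHI
10: ✓ SUBLT  r2←0x82
11: · ADDEQ

VAL = 0xc5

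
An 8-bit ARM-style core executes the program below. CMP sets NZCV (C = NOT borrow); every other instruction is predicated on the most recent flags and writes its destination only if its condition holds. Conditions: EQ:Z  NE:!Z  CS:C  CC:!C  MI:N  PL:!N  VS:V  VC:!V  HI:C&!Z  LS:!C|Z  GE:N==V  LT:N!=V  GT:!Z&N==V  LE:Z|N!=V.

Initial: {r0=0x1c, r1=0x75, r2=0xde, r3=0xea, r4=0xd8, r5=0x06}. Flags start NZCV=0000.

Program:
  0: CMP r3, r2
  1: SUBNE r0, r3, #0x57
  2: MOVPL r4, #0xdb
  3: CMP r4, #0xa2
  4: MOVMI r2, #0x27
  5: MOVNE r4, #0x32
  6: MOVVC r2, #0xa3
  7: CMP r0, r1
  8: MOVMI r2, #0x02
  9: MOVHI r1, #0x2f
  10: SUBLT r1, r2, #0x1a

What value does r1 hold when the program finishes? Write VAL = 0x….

0: ✓ CMP  NZCV=0010
1: ✓ SUBNE  r0←0x93
2: ✓ MOVPL  r4←0xdb
3: ✓ CMP  NZCV=0010
4: · MOVMI
5: ✓ MOVNE  r4←0x32
6: ✓ MOVVC  r2←0xa3
7: ✓ CMP  NZCV=0011
8: · MOVMI
9: ✓ MOVHI  r1←0x2f
10: ✓ SUBLT  r1←0x89

VAL = 0x89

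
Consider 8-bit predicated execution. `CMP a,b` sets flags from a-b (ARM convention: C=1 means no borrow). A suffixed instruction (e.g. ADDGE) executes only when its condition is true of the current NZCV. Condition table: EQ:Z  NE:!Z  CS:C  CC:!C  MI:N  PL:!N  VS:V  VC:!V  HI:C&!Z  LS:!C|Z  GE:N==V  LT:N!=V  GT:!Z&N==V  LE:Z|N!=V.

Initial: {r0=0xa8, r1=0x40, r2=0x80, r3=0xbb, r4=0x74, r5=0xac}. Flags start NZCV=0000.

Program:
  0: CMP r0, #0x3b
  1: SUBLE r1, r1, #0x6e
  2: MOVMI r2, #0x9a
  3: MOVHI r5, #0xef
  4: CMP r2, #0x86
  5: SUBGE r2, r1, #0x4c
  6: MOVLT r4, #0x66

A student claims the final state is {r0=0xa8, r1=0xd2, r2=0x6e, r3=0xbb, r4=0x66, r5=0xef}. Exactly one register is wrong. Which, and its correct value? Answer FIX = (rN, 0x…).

FIX = (r2, 0x80)

[0] flags=0011 → (cmp)
[1] flags=0011 LE?T → r1=0xd2
[2] flags=0011 MI?F → skip
[3] flags=0011 HI?T → r5=0xef
[4] flags=1000 → (cmp)
[5] flags=1000 GE?F → skip
[6] flags=1000 LT?T → r4=0x66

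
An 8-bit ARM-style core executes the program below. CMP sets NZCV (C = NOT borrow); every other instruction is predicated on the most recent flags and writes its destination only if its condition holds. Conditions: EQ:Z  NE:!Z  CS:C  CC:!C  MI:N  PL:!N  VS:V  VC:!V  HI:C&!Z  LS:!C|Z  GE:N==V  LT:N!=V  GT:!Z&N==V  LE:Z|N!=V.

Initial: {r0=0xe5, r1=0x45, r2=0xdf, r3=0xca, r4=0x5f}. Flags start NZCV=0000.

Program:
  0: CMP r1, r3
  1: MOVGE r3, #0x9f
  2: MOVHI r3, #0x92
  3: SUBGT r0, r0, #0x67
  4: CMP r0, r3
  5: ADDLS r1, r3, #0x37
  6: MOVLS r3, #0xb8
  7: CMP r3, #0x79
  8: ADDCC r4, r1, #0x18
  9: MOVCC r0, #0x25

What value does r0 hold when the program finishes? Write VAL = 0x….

[0] flags=0000 → (cmp)
[1] flags=0000 GE?T → r3=0x9f
[2] flags=0000 HI?F → skip
[3] flags=0000 GT?T → r0=0x7e
[4] flags=1001 → (cmp)
[5] flags=1001 LS?T → r1=0xd6
[6] flags=1001 LS?T → r3=0xb8
[7] flags=0011 → (cmp)
[8] flags=0011 CC?F → skip
[9] flags=0011 CC?F → skip

VAL = 0x7e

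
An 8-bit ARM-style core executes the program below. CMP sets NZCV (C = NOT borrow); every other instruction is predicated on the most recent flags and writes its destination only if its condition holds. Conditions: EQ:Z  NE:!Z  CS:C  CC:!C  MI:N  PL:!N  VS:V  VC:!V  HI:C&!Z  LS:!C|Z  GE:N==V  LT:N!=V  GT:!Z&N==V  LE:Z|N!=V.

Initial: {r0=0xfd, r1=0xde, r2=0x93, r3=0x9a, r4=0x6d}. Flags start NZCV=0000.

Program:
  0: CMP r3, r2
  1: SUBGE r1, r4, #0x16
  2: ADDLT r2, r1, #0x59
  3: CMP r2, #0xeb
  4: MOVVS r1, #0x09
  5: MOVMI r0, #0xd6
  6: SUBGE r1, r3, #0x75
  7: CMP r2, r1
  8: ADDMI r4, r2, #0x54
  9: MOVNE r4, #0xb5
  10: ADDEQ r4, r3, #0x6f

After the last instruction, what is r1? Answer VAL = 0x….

[0] flags=0010 → (cmp)
[1] flags=0010 GE?T → r1=0x57
[2] flags=0010 LT?F → skip
[3] flags=1000 → (cmp)
[4] flags=1000 VS?F → skip
[5] flags=1000 MI?T → r0=0xd6
[6] flags=1000 GE?F → skip
[7] flags=0011 → (cmp)
[8] flags=0011 MI?F → skip
[9] flags=0011 NE?T → r4=0xb5
[10] flags=0011 EQ?F → skip

VAL = 0x57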